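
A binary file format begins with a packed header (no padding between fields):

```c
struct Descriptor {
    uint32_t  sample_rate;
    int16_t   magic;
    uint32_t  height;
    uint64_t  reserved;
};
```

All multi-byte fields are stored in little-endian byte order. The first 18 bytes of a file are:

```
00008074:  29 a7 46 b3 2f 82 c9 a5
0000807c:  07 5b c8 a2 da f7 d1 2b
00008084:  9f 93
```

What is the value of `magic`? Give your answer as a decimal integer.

`magic` follows `sample_rate` (4 bytes), so it starts at byte offset 4 and occupies 2 bytes.
Bytes at offsets 4..5: 2F 82.
In little-endian order the low byte comes first in memory.
Reassemble most-significant byte first: 82 2F → 0x822F.
Top bit is set, so as a signed 16-bit value this is 0x822F − 2^16 = -32209.

-32209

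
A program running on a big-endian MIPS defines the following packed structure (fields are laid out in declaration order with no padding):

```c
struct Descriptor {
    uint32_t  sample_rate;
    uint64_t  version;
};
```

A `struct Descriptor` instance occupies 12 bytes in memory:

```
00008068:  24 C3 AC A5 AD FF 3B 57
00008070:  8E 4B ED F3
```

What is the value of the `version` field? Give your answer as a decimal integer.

12537805134858284531

`version` follows `sample_rate` (4 bytes), so it starts at byte offset 4 and occupies 8 bytes.
Bytes at offsets 4..11: AD FF 3B 57 8E 4B ED F3.
Big-endian: lowest address holds the most-significant byte.
The bytes are already most-significant first: 0xADFF3B578E4BEDF3.
0xADFF3B578E4BEDF3 = 12537805134858284531.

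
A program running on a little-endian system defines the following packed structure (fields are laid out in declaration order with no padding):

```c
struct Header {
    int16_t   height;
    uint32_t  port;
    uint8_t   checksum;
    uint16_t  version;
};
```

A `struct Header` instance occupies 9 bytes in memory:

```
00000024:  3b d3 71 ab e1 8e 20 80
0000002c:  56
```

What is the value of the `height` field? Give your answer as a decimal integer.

`height` is the first field, at byte offset 0, occupying 2 bytes.
Bytes at offsets 0..1: 3B D3.
Little-endian: lowest address holds the least-significant byte.
Reassemble most-significant byte first: D3 3B → 0xD33B.
Top bit is set, so as a signed 16-bit value this is 0xD33B − 2^16 = -11461.

-11461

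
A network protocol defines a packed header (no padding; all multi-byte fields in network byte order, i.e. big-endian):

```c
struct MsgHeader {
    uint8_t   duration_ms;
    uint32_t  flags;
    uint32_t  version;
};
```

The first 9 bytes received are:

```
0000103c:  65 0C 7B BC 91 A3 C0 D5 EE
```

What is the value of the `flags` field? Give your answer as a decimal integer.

`flags` follows `duration_ms` (1 byte), so it starts at byte offset 1 and occupies 4 bytes.
Bytes at offsets 1..4: 0C 7B BC 91.
In big-endian order the high byte comes first in memory.
The bytes are already most-significant first: 0x0C7BBC91.
0x0C7BBC91 = 209435793.

209435793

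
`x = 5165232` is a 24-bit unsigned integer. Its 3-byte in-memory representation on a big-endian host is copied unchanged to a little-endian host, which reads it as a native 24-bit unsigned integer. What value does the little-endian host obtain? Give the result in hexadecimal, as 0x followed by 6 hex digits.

5165232 in 24-bit hexadecimal is 0x4ED0B0.
Stored big-endian, the bytes at ascending addresses are 4E D0 B0.
Read back as little-endian, the first byte is least significant, giving 0xB0D04E.

0xB0D04E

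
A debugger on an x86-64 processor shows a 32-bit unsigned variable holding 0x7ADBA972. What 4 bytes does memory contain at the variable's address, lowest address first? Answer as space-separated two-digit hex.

72 A9 DB 7A

Split into bytes (most-significant first): 7A DB A9 72.
Little-endian: lowest address holds the least-significant byte.
So at ascending addresses the bytes are 72 A9 DB 7A.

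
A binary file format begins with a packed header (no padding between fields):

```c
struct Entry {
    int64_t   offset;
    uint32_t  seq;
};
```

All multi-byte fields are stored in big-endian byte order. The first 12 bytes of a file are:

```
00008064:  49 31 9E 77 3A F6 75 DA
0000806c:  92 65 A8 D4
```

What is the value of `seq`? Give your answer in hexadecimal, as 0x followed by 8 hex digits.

0x9265A8D4

`seq` follows `offset` (8 bytes), so it starts at byte offset 8 and occupies 4 bytes.
Bytes at offsets 8..11: 92 65 A8 D4.
In big-endian order the high byte comes first in memory.
The bytes are already most-significant first: 0x9265A8D4.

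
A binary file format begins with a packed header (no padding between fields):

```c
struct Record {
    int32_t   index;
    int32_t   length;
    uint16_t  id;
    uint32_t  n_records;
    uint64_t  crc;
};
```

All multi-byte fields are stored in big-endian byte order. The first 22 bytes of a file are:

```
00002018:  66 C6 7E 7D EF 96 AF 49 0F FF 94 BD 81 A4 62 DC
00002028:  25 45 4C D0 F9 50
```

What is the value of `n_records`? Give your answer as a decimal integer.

2495447460

`n_records` follows `index` (4 B), `length` (4 B), `id` (2 B), so it starts at offset 4 + 4 + 2 = 10 and occupies 4 bytes.
Bytes at offsets 10..13: 94 BD 81 A4.
Big-endian: lowest address holds the most-significant byte.
The bytes are already most-significant first: 0x94BD81A4.
0x94BD81A4 = 2495447460.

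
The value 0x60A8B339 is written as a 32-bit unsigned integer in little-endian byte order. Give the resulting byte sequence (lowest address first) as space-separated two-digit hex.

39 B3 A8 60

Split into bytes (most-significant first): 60 A8 B3 39.
In little-endian order the low byte comes first in memory.
So at ascending addresses the bytes are 39 B3 A8 60.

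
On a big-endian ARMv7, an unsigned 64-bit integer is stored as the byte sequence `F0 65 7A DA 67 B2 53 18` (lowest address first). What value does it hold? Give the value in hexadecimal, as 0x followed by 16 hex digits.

Big-endian stores the most-significant byte at the lowest address.
The bytes are already most-significant first: 0xF0657ADA67B25318.

0xF0657ADA67B25318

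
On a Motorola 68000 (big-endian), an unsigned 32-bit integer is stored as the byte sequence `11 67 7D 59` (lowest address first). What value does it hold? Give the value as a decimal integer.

291994969

Big-endian: lowest address holds the most-significant byte.
The bytes are already most-significant first: 0x11677D59.
0x11677D59 = 291994969.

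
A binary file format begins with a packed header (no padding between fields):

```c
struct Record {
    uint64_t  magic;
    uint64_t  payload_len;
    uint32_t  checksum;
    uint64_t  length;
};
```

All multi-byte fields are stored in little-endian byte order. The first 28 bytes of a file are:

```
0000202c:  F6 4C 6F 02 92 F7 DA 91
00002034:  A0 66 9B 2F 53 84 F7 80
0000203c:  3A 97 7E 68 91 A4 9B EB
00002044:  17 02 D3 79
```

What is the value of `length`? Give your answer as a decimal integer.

8778362400435578001

`length` follows `magic` (8 B), `payload_len` (8 B), `checksum` (4 B), so it starts at offset 8 + 8 + 4 = 20 and occupies 8 bytes.
Bytes at offsets 20..27: 91 A4 9B EB 17 02 D3 79.
Little-endian stores the least-significant byte at the lowest address.
Reassemble most-significant byte first: 79 D3 02 17 EB 9B A4 91 → 0x79D30217EB9BA491.
0x79D30217EB9BA491 = 8778362400435578001.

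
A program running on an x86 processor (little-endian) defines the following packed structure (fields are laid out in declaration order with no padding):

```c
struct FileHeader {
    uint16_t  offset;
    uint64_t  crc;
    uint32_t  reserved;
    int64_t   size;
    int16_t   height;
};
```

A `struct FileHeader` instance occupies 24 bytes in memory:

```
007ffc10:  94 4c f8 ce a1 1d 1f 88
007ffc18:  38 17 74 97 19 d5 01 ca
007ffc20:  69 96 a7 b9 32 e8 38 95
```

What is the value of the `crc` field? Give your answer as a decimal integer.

1673236928790646520

`crc` follows `offset` (2 bytes), so it starts at byte offset 2 and occupies 8 bytes.
Bytes at offsets 2..9: F8 CE A1 1D 1F 88 38 17.
Little-endian: lowest address holds the least-significant byte.
Reassemble most-significant byte first: 17 38 88 1F 1D A1 CE F8 → 0x1738881F1DA1CEF8.
0x1738881F1DA1CEF8 = 1673236928790646520.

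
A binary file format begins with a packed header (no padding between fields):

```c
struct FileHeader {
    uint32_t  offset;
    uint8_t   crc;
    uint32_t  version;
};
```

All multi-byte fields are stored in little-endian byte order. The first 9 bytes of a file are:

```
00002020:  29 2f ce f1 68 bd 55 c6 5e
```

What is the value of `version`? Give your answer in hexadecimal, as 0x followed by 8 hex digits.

`version` follows `offset` (4 B), `crc` (1 B), so it starts at offset 4 + 1 = 5 and occupies 4 bytes.
Bytes at offsets 5..8: BD 55 C6 5E.
Little-endian stores the least-significant byte at the lowest address.
Reassemble most-significant byte first: 5E C6 55 BD → 0x5EC655BD.

0x5EC655BD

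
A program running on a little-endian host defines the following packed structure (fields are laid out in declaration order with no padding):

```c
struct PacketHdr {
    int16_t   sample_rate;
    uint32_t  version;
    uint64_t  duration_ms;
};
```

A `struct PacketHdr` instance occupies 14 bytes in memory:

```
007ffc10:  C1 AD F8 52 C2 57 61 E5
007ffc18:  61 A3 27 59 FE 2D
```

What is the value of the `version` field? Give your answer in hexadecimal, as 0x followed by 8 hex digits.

`version` follows `sample_rate` (2 bytes), so it starts at byte offset 2 and occupies 4 bytes.
Bytes at offsets 2..5: F8 52 C2 57.
In little-endian order the low byte comes first in memory.
Reassemble most-significant byte first: 57 C2 52 F8 → 0x57C252F8.

0x57C252F8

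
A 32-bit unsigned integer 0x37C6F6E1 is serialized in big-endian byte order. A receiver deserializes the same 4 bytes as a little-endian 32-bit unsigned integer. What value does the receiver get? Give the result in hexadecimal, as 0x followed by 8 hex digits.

0xE1F6C637

Stored big-endian, the bytes at ascending addresses are 37 C6 F6 E1.
Read back as little-endian, the first byte is least significant, giving 0xE1F6C637.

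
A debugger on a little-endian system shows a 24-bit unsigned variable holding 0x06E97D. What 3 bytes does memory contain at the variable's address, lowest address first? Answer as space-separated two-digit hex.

Split into bytes (most-significant first): 06 E9 7D.
Little-endian stores the least-significant byte at the lowest address.
So at ascending addresses the bytes are 7D E9 06.

7D E9 06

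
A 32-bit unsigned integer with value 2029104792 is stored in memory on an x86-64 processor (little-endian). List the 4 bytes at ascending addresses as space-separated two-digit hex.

98 AE F1 78

2029104792 in hexadecimal, padded to 32 bits, is 0x78F1AE98.
Split into bytes (most-significant first): 78 F1 AE 98.
Little-endian stores the least-significant byte at the lowest address.
So at ascending addresses the bytes are 98 AE F1 78.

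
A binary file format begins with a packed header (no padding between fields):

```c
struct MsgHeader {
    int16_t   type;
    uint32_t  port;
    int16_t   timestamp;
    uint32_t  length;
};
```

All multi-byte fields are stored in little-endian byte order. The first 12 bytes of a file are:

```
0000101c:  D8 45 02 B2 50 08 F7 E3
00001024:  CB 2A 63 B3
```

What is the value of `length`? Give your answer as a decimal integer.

3009620683

`length` follows `type` (2 B), `port` (4 B), `timestamp` (2 B), so it starts at offset 2 + 4 + 2 = 8 and occupies 4 bytes.
Bytes at offsets 8..11: CB 2A 63 B3.
In little-endian order the low byte comes first in memory.
Reassemble most-significant byte first: B3 63 2A CB → 0xB3632ACB.
0xB3632ACB = 3009620683.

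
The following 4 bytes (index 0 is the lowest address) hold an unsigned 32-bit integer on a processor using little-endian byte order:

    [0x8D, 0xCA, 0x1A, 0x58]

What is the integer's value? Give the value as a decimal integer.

In little-endian order the low byte comes first in memory.
Reassemble most-significant byte first: 58 1A CA 8D → 0x581ACA8D.
0x581ACA8D = 1478150797.

1478150797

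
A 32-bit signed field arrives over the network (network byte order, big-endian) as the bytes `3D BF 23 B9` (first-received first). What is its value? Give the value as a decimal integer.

1035936697

In big-endian order the high byte comes first in memory.
The bytes are already most-significant first: 0x3DBF23B9.
0x3DBF23B9 = 1035936697.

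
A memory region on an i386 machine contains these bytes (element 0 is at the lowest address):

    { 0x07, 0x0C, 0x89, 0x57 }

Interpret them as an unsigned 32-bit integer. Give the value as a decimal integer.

Little-endian: lowest address holds the least-significant byte.
Reassemble most-significant byte first: 57 89 0C 07 → 0x57890C07.
0x57890C07 = 1468599303.

1468599303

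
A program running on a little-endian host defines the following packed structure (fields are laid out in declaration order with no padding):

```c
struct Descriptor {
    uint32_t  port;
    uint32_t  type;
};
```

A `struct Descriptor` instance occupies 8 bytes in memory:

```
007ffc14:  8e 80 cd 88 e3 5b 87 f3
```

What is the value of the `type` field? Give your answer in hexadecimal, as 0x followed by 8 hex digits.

0xF3875BE3

`type` follows `port` (4 bytes), so it starts at byte offset 4 and occupies 4 bytes.
Bytes at offsets 4..7: E3 5B 87 F3.
Little-endian: lowest address holds the least-significant byte.
Reassemble most-significant byte first: F3 87 5B E3 → 0xF3875BE3.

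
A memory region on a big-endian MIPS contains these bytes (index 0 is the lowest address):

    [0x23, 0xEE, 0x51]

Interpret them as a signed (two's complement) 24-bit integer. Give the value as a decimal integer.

2354769

In big-endian order the high byte comes first in memory.
The bytes are already most-significant first: 0x23EE51.
0x23EE51 = 2354769.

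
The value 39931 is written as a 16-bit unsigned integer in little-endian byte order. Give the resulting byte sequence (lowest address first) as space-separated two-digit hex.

39931 in hexadecimal, padded to 16 bits, is 0x9BFB.
Split into bytes (most-significant first): 9B FB.
Little-endian: lowest address holds the least-significant byte.
So at ascending addresses the bytes are FB 9B.

FB 9B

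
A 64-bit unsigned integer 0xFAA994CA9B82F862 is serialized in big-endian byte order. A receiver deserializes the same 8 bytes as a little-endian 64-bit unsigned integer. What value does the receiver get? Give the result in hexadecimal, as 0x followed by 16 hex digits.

Stored big-endian, the bytes at ascending addresses are FA A9 94 CA 9B 82 F8 62.
Read back as little-endian, the first byte is least significant, giving 0x62F8829BCA94A9FA.

0x62F8829BCA94A9FA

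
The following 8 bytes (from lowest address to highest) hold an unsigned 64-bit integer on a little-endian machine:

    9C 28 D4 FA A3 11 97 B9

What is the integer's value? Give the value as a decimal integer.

13373177014485526684

In little-endian order the low byte comes first in memory.
Reassemble most-significant byte first: B9 97 11 A3 FA D4 28 9C → 0xB99711A3FAD4289C.
0xB99711A3FAD4289C = 13373177014485526684.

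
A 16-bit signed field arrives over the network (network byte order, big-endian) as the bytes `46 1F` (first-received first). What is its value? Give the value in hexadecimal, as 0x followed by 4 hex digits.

Big-endian: lowest address holds the most-significant byte.
The bytes are already most-significant first: 0x461F.

0x461F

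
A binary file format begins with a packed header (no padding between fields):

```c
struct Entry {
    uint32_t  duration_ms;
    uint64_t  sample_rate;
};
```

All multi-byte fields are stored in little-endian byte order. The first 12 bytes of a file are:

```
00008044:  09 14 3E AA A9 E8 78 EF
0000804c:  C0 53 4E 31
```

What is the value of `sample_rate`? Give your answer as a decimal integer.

3552869244158404777

`sample_rate` follows `duration_ms` (4 bytes), so it starts at byte offset 4 and occupies 8 bytes.
Bytes at offsets 4..11: A9 E8 78 EF C0 53 4E 31.
Little-endian: lowest address holds the least-significant byte.
Reassemble most-significant byte first: 31 4E 53 C0 EF 78 E8 A9 → 0x314E53C0EF78E8A9.
0x314E53C0EF78E8A9 = 3552869244158404777.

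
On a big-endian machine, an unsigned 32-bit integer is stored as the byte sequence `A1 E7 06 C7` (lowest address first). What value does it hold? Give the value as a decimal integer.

Big-endian stores the most-significant byte at the lowest address.
The bytes are already most-significant first: 0xA1E706C7.
0xA1E706C7 = 2716272327.

2716272327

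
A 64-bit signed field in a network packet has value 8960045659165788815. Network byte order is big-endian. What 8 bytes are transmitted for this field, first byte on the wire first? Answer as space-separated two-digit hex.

8960045659165788815 in hexadecimal, padded to 64 bits, is 0x7C587A0DFDDB8A8F.
Split into bytes (most-significant first): 7C 58 7A 0D FD DB 8A 8F.
Big-endian stores the most-significant byte at the lowest address.
So the memory order matches the most-significant-first order: 7C 58 7A 0D FD DB 8A 8F.

7C 58 7A 0D FD DB 8A 8F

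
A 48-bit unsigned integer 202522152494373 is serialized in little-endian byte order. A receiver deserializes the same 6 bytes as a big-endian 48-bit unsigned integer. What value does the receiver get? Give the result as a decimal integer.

41119838384568

202522152494373 in 48-bit hexadecimal is 0xB8315CF56525.
Stored little-endian, the bytes at ascending addresses are 25 65 F5 5C 31 B8.
Read back as big-endian, the last byte is least significant, giving 0x2565F55C31B8.
0x2565F55C31B8 = 41119838384568.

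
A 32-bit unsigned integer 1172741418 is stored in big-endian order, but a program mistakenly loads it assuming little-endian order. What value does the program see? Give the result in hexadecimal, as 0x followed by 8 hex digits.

0x2A9DE645

1172741418 in 32-bit hexadecimal is 0x45E69D2A.
Stored big-endian, the bytes at ascending addresses are 45 E6 9D 2A.
Read back as little-endian, the first byte is least significant, giving 0x2A9DE645.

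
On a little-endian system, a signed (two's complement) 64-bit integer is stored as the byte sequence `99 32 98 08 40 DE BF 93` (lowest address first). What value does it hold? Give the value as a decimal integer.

-7800271662978944359

Little-endian stores the least-significant byte at the lowest address.
Reassemble most-significant byte first: 93 BF DE 40 08 98 32 99 → 0x93BFDE4008983299.
Top bit is set, so as a signed 64-bit value this is 0x93BFDE4008983299 − 2^64 = -7800271662978944359.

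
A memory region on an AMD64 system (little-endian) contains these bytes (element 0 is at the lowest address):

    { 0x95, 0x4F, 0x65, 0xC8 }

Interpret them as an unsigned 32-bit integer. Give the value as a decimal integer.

3362082709

In little-endian order the low byte comes first in memory.
Reassemble most-significant byte first: C8 65 4F 95 → 0xC8654F95.
0xC8654F95 = 3362082709.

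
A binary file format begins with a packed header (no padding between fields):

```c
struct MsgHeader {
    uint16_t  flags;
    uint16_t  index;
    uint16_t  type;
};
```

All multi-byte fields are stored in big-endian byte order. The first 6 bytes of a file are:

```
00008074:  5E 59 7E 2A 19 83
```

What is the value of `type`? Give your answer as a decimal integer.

`type` follows `flags` (2 B), `index` (2 B), so it starts at offset 2 + 2 = 4 and occupies 2 bytes.
Bytes at offsets 4..5: 19 83.
In big-endian order the high byte comes first in memory.
The bytes are already most-significant first: 0x1983.
0x1983 = 6531.

6531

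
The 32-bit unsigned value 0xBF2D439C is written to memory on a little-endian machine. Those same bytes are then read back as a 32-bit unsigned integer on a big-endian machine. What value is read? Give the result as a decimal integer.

Stored little-endian, the bytes at ascending addresses are 9C 43 2D BF.
Read back as big-endian, the last byte is least significant, giving 0x9C432DBF.
0x9C432DBF = 2621648319.

2621648319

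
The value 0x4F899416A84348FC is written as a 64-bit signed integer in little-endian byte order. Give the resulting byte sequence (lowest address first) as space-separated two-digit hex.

FC 48 43 A8 16 94 89 4F

Split into bytes (most-significant first): 4F 89 94 16 A8 43 48 FC.
In little-endian order the low byte comes first in memory.
So at ascending addresses the bytes are FC 48 43 A8 16 94 89 4F.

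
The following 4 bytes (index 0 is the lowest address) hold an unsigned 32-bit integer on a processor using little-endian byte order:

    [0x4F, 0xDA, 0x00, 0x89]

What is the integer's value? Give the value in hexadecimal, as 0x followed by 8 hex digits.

In little-endian order the low byte comes first in memory.
Reassemble most-significant byte first: 89 00 DA 4F → 0x8900DA4F.

0x8900DA4F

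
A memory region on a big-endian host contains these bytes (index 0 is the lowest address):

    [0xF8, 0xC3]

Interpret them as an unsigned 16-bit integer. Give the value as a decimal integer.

Big-endian: lowest address holds the most-significant byte.
The bytes are already most-significant first: 0xF8C3.
0xF8C3 = 63683.

63683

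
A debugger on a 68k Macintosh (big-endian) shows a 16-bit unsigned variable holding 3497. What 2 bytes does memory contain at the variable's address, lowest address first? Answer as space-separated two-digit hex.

0D A9

3497 in hexadecimal, padded to 16 bits, is 0x0DA9.
Split into bytes (most-significant first): 0D A9.
Big-endian: lowest address holds the most-significant byte.
So the memory order matches the most-significant-first order: 0D A9.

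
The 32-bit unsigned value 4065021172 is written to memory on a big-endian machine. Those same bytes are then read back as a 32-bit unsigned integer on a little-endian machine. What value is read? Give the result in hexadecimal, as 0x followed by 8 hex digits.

0xF44C4BF2

4065021172 in 32-bit hexadecimal is 0xF24B4CF4.
Stored big-endian, the bytes at ascending addresses are F2 4B 4C F4.
Read back as little-endian, the first byte is least significant, giving 0xF44C4BF2.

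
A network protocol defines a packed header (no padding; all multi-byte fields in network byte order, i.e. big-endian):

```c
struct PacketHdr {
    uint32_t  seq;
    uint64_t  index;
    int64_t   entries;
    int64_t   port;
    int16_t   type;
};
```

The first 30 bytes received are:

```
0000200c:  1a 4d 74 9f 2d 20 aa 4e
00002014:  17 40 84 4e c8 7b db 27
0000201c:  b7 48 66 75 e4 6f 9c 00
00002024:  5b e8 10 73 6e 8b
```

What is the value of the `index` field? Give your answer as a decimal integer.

3251786183335773262

`index` follows `seq` (4 bytes), so it starts at byte offset 4 and occupies 8 bytes.
Bytes at offsets 4..11: 2D 20 AA 4E 17 40 84 4E.
Big-endian: lowest address holds the most-significant byte.
The bytes are already most-significant first: 0x2D20AA4E1740844E.
0x2D20AA4E1740844E = 3251786183335773262.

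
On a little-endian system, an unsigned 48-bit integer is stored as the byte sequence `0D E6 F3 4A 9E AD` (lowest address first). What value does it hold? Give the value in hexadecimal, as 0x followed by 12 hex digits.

0xAD9E4AF3E60D

In little-endian order the low byte comes first in memory.
Reassemble most-significant byte first: AD 9E 4A F3 E6 0D → 0xAD9E4AF3E60D.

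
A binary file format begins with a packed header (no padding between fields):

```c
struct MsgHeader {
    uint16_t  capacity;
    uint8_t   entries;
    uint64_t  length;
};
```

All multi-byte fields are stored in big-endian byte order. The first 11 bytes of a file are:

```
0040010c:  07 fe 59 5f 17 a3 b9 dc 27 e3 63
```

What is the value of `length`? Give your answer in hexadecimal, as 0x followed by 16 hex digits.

0x5F17A3B9DC27E363

`length` follows `capacity` (2 B), `entries` (1 B), so it starts at offset 2 + 1 = 3 and occupies 8 bytes.
Bytes at offsets 3..10: 5F 17 A3 B9 DC 27 E3 63.
Big-endian stores the most-significant byte at the lowest address.
The bytes are already most-significant first: 0x5F17A3B9DC27E363.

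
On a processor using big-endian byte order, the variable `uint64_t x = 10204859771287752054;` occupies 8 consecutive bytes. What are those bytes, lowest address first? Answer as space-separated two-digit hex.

10204859771287752054 in hexadecimal, padded to 64 bits, is 0x8D9EF1E4F247CD76.
Split into bytes (most-significant first): 8D 9E F1 E4 F2 47 CD 76.
Big-endian: lowest address holds the most-significant byte.
So the memory order matches the most-significant-first order: 8D 9E F1 E4 F2 47 CD 76.

8D 9E F1 E4 F2 47 CD 76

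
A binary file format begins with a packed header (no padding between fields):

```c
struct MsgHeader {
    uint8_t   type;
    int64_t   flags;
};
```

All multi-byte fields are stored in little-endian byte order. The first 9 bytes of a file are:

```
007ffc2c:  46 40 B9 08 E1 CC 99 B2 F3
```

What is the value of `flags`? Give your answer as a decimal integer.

`flags` follows `type` (1 byte), so it starts at byte offset 1 and occupies 8 bytes.
Bytes at offsets 1..8: 40 B9 08 E1 CC 99 B2 F3.
Little-endian: lowest address holds the least-significant byte.
Reassemble most-significant byte first: F3 B2 99 CC E1 08 B9 40 → 0xF3B299CCE108B940.
Top bit is set, so as a signed 64-bit value this is 0xF3B299CCE108B940 − 2^64 = -886477071410742976.

-886477071410742976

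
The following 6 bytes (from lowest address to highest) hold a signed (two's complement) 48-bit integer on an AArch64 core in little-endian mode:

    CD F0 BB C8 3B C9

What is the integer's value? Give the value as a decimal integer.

In little-endian order the low byte comes first in memory.
Reassemble most-significant byte first: C9 3B C8 BB F0 CD → 0xC93BC8BBF0CD.
Top bit is set, so as a signed 48-bit value this is 0xC93BC8BBF0CD − 2^48 = -60216368697139.

-60216368697139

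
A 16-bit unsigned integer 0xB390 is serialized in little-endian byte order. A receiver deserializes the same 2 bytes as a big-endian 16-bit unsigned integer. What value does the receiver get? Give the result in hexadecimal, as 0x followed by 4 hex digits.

0x90B3

Stored little-endian, the bytes at ascending addresses are 90 B3.
Read back as big-endian, the last byte is least significant, giving 0x90B3.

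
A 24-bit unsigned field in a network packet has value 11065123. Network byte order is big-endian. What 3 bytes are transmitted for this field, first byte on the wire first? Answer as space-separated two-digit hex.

A8 D7 23

11065123 in hexadecimal, padded to 24 bits, is 0xA8D723.
Split into bytes (most-significant first): A8 D7 23.
Big-endian stores the most-significant byte at the lowest address.
So the memory order matches the most-significant-first order: A8 D7 23.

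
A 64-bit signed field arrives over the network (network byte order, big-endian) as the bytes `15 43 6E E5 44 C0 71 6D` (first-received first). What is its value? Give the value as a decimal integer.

1532190229216129389

In big-endian order the high byte comes first in memory.
The bytes are already most-significant first: 0x15436EE544C0716D.
0x15436EE544C0716D = 1532190229216129389.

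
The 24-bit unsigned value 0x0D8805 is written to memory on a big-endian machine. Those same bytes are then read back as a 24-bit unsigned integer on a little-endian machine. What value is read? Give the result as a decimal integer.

362509

Stored big-endian, the bytes at ascending addresses are 0D 88 05.
Read back as little-endian, the first byte is least significant, giving 0x05880D.
0x05880D = 362509.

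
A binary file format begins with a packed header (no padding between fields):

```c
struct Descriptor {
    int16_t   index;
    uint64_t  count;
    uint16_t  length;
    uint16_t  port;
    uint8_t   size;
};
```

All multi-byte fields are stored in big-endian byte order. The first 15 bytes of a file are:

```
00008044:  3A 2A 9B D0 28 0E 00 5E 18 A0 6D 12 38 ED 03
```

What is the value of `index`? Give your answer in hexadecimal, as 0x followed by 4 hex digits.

0x3A2A

`index` is the first field, at byte offset 0, occupying 2 bytes.
Bytes at offsets 0..1: 3A 2A.
Big-endian: lowest address holds the most-significant byte.
The bytes are already most-significant first: 0x3A2A.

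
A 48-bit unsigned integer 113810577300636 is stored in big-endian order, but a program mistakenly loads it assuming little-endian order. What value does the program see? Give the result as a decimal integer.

171644217164391

113810577300636 in 48-bit hexadecimal is 0x678297081C9C.
Stored big-endian, the bytes at ascending addresses are 67 82 97 08 1C 9C.
Read back as little-endian, the first byte is least significant, giving 0x9C1C08978267.
0x9C1C08978267 = 171644217164391.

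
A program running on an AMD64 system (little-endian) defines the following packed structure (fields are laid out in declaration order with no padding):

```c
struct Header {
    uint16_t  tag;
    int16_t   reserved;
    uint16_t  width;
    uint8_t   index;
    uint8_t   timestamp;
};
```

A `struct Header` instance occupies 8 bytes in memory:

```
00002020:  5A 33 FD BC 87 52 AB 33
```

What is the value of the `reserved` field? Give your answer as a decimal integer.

-17155

`reserved` follows `tag` (2 bytes), so it starts at byte offset 2 and occupies 2 bytes.
Bytes at offsets 2..3: FD BC.
Little-endian: lowest address holds the least-significant byte.
Reassemble most-significant byte first: BC FD → 0xBCFD.
Top bit is set, so as a signed 16-bit value this is 0xBCFD − 2^16 = -17155.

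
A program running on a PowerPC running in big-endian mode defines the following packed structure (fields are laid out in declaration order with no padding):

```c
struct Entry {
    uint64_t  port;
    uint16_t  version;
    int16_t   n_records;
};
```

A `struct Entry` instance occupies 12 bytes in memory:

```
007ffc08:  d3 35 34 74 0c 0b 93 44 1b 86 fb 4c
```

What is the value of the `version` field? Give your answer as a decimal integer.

7046

`version` follows `port` (8 bytes), so it starts at byte offset 8 and occupies 2 bytes.
Bytes at offsets 8..9: 1B 86.
In big-endian order the high byte comes first in memory.
The bytes are already most-significant first: 0x1B86.
0x1B86 = 7046.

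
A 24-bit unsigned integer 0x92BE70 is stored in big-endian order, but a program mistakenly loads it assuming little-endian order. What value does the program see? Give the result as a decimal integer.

Stored big-endian, the bytes at ascending addresses are 92 BE 70.
Read back as little-endian, the first byte is least significant, giving 0x70BE92.
0x70BE92 = 7388818.

7388818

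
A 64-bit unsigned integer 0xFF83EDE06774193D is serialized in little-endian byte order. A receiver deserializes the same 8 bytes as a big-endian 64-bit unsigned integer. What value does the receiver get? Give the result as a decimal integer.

Stored little-endian, the bytes at ascending addresses are 3D 19 74 67 E0 ED 83 FF.
Read back as big-endian, the last byte is least significant, giving 0x3D197467E0ED83FF.
0x3D197467E0ED83FF = 4402678100235486207.

4402678100235486207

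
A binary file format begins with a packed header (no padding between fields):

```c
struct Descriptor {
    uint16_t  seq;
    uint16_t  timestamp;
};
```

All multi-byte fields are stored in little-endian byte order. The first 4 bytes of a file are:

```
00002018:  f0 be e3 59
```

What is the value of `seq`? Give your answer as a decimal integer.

`seq` is the first field, at byte offset 0, occupying 2 bytes.
Bytes at offsets 0..1: F0 BE.
Little-endian: lowest address holds the least-significant byte.
Reassemble most-significant byte first: BE F0 → 0xBEF0.
0xBEF0 = 48880.

48880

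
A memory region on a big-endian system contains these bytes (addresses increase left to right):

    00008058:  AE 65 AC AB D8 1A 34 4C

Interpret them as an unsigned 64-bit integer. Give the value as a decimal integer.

Big-endian: lowest address holds the most-significant byte.
The bytes are already most-significant first: 0xAE65ACABD81A344C.
0xAE65ACABD81A344C = 12566640189312218188.

12566640189312218188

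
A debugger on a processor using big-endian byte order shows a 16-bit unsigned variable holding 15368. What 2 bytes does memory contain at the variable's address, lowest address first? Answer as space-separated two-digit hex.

3C 08

15368 in hexadecimal, padded to 16 bits, is 0x3C08.
Split into bytes (most-significant first): 3C 08.
Big-endian stores the most-significant byte at the lowest address.
So the memory order matches the most-significant-first order: 3C 08.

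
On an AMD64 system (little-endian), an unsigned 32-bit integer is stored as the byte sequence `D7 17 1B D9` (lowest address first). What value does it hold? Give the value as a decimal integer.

Little-endian stores the least-significant byte at the lowest address.
Reassemble most-significant byte first: D9 1B 17 D7 → 0xD91B17D7.
0xD91B17D7 = 3642431447.

3642431447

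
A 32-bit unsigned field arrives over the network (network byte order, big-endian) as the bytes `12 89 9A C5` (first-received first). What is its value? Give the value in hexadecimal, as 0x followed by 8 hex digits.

0x12899AC5

Big-endian stores the most-significant byte at the lowest address.
The bytes are already most-significant first: 0x12899AC5.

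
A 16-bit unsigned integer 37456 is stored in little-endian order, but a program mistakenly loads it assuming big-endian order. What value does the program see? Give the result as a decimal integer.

20626

37456 in 16-bit hexadecimal is 0x9250.
Stored little-endian, the bytes at ascending addresses are 50 92.
Read back as big-endian, the last byte is least significant, giving 0x5092.
0x5092 = 20626.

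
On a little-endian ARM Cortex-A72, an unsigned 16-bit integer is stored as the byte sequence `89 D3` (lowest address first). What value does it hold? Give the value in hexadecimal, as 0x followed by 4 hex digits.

In little-endian order the low byte comes first in memory.
Reassemble most-significant byte first: D3 89 → 0xD389.

0xD389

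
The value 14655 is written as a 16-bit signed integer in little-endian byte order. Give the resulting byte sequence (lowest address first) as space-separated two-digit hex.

14655 in hexadecimal, padded to 16 bits, is 0x393F.
Split into bytes (most-significant first): 39 3F.
Little-endian: lowest address holds the least-significant byte.
So at ascending addresses the bytes are 3F 39.

3F 39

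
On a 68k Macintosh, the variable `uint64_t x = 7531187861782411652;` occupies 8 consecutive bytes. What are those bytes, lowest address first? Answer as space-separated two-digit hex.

7531187861782411652 in hexadecimal, padded to 64 bits, is 0x6884277556463984.
Split into bytes (most-significant first): 68 84 27 75 56 46 39 84.
In big-endian order the high byte comes first in memory.
So the memory order matches the most-significant-first order: 68 84 27 75 56 46 39 84.

68 84 27 75 56 46 39 84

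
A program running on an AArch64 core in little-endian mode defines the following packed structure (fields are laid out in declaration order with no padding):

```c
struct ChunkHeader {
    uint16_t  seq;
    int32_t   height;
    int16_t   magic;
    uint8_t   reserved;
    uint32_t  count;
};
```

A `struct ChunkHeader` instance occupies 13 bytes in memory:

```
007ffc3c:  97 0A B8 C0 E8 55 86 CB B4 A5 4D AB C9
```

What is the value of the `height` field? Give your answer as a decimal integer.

1441317048

`height` follows `seq` (2 bytes), so it starts at byte offset 2 and occupies 4 bytes.
Bytes at offsets 2..5: B8 C0 E8 55.
Little-endian stores the least-significant byte at the lowest address.
Reassemble most-significant byte first: 55 E8 C0 B8 → 0x55E8C0B8.
0x55E8C0B8 = 1441317048.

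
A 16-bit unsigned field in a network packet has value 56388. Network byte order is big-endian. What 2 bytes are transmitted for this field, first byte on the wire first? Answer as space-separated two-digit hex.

56388 in hexadecimal, padded to 16 bits, is 0xDC44.
Split into bytes (most-significant first): DC 44.
Big-endian: lowest address holds the most-significant byte.
So the memory order matches the most-significant-first order: DC 44.

DC 44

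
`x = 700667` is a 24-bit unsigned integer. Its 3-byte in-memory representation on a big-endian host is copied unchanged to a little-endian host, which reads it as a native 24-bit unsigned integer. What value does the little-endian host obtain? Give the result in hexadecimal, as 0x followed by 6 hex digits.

0xFBB00A

700667 in 24-bit hexadecimal is 0x0AB0FB.
Stored big-endian, the bytes at ascending addresses are 0A B0 FB.
Read back as little-endian, the first byte is least significant, giving 0xFBB00A.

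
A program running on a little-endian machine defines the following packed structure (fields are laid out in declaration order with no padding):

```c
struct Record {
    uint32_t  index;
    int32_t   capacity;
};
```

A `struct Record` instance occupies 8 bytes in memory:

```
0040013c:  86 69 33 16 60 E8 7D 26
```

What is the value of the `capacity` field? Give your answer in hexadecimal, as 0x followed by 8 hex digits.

`capacity` follows `index` (4 bytes), so it starts at byte offset 4 and occupies 4 bytes.
Bytes at offsets 4..7: 60 E8 7D 26.
Little-endian: lowest address holds the least-significant byte.
Reassemble most-significant byte first: 26 7D E8 60 → 0x267DE860.

0x267DE860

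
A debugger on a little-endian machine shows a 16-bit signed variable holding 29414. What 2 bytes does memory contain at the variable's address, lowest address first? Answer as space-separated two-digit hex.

E6 72

29414 in hexadecimal, padded to 16 bits, is 0x72E6.
Split into bytes (most-significant first): 72 E6.
Little-endian: lowest address holds the least-significant byte.
So at ascending addresses the bytes are E6 72.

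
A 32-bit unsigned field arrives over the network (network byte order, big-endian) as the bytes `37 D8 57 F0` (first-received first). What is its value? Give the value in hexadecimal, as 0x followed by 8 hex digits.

In big-endian order the high byte comes first in memory.
The bytes are already most-significant first: 0x37D857F0.

0x37D857F0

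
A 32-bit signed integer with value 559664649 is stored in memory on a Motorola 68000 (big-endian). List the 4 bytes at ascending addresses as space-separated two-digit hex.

21 5B CE 09

559664649 in hexadecimal, padded to 32 bits, is 0x215BCE09.
Split into bytes (most-significant first): 21 5B CE 09.
Big-endian: lowest address holds the most-significant byte.
So the memory order matches the most-significant-first order: 21 5B CE 09.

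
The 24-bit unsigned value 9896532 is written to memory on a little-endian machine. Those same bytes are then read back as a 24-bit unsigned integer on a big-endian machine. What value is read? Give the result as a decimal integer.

9896532 in 24-bit hexadecimal is 0x970254.
Stored little-endian, the bytes at ascending addresses are 54 02 97.
Read back as big-endian, the last byte is least significant, giving 0x540297.
0x540297 = 5505687.

5505687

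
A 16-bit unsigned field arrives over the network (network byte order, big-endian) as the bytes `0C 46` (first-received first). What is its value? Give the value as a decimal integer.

Big-endian stores the most-significant byte at the lowest address.
The bytes are already most-significant first: 0x0C46.
0x0C46 = 3142.

3142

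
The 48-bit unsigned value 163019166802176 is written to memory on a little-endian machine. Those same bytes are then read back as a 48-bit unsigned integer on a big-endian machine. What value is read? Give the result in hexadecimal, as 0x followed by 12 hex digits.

163019166802176 in 48-bit hexadecimal is 0x9443DB876100.
Stored little-endian, the bytes at ascending addresses are 00 61 87 DB 43 94.
Read back as big-endian, the last byte is least significant, giving 0x006187DB4394.

0x006187DB4394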